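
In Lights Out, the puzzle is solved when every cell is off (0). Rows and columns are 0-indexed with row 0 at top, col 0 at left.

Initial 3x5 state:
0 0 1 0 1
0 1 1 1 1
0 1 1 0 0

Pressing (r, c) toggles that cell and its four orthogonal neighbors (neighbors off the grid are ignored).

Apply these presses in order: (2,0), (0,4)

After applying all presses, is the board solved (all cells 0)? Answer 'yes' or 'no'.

After press 1 at (2,0):
0 0 1 0 1
1 1 1 1 1
1 0 1 0 0

After press 2 at (0,4):
0 0 1 1 0
1 1 1 1 0
1 0 1 0 0

Lights still on: 8

Answer: no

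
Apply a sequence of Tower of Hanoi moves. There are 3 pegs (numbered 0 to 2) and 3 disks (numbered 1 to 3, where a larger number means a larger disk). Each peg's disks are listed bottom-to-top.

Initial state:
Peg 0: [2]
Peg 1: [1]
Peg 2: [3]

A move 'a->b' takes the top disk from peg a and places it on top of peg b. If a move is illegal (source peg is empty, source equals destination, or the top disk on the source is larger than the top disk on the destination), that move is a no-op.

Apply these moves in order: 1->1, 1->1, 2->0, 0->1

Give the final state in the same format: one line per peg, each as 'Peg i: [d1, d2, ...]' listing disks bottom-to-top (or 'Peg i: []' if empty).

Answer: Peg 0: [2]
Peg 1: [1]
Peg 2: [3]

Derivation:
After move 1 (1->1):
Peg 0: [2]
Peg 1: [1]
Peg 2: [3]

After move 2 (1->1):
Peg 0: [2]
Peg 1: [1]
Peg 2: [3]

After move 3 (2->0):
Peg 0: [2]
Peg 1: [1]
Peg 2: [3]

After move 4 (0->1):
Peg 0: [2]
Peg 1: [1]
Peg 2: [3]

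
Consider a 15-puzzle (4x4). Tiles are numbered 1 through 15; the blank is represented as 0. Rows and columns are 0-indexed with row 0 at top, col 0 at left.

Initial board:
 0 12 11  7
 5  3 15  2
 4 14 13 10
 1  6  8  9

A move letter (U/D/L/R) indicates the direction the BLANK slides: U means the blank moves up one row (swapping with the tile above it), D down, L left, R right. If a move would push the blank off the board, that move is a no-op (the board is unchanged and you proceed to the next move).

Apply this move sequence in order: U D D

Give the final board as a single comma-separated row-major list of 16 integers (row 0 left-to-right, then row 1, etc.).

After move 1 (U):
 0 12 11  7
 5  3 15  2
 4 14 13 10
 1  6  8  9

After move 2 (D):
 5 12 11  7
 0  3 15  2
 4 14 13 10
 1  6  8  9

After move 3 (D):
 5 12 11  7
 4  3 15  2
 0 14 13 10
 1  6  8  9

Answer: 5, 12, 11, 7, 4, 3, 15, 2, 0, 14, 13, 10, 1, 6, 8, 9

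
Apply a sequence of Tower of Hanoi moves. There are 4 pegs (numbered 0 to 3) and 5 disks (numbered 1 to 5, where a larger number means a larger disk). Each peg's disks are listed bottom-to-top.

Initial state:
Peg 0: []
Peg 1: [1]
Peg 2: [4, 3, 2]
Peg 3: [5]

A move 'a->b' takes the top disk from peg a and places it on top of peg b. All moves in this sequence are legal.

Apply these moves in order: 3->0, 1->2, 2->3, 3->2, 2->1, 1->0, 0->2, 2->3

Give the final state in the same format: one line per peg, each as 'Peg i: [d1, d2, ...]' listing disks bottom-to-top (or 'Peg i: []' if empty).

After move 1 (3->0):
Peg 0: [5]
Peg 1: [1]
Peg 2: [4, 3, 2]
Peg 3: []

After move 2 (1->2):
Peg 0: [5]
Peg 1: []
Peg 2: [4, 3, 2, 1]
Peg 3: []

After move 3 (2->3):
Peg 0: [5]
Peg 1: []
Peg 2: [4, 3, 2]
Peg 3: [1]

After move 4 (3->2):
Peg 0: [5]
Peg 1: []
Peg 2: [4, 3, 2, 1]
Peg 3: []

After move 5 (2->1):
Peg 0: [5]
Peg 1: [1]
Peg 2: [4, 3, 2]
Peg 3: []

After move 6 (1->0):
Peg 0: [5, 1]
Peg 1: []
Peg 2: [4, 3, 2]
Peg 3: []

After move 7 (0->2):
Peg 0: [5]
Peg 1: []
Peg 2: [4, 3, 2, 1]
Peg 3: []

After move 8 (2->3):
Peg 0: [5]
Peg 1: []
Peg 2: [4, 3, 2]
Peg 3: [1]

Answer: Peg 0: [5]
Peg 1: []
Peg 2: [4, 3, 2]
Peg 3: [1]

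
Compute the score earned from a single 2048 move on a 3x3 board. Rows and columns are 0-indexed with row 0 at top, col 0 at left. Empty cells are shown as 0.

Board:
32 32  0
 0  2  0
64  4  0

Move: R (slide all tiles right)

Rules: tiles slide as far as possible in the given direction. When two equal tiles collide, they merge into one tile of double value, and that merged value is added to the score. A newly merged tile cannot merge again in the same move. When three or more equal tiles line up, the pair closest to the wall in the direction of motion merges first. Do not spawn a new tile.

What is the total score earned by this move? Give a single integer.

Slide right:
row 0: [32, 32, 0] -> [0, 0, 64]  score +64 (running 64)
row 1: [0, 2, 0] -> [0, 0, 2]  score +0 (running 64)
row 2: [64, 4, 0] -> [0, 64, 4]  score +0 (running 64)
Board after move:
 0  0 64
 0  0  2
 0 64  4

Answer: 64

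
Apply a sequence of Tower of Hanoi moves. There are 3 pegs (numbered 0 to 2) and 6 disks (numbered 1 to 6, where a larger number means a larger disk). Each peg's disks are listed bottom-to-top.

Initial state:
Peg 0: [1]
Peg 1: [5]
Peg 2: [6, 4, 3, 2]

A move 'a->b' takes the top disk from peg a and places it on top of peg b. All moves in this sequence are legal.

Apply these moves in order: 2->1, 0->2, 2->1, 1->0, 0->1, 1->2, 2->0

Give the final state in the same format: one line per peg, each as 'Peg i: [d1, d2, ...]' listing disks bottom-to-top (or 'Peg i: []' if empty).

After move 1 (2->1):
Peg 0: [1]
Peg 1: [5, 2]
Peg 2: [6, 4, 3]

After move 2 (0->2):
Peg 0: []
Peg 1: [5, 2]
Peg 2: [6, 4, 3, 1]

After move 3 (2->1):
Peg 0: []
Peg 1: [5, 2, 1]
Peg 2: [6, 4, 3]

After move 4 (1->0):
Peg 0: [1]
Peg 1: [5, 2]
Peg 2: [6, 4, 3]

After move 5 (0->1):
Peg 0: []
Peg 1: [5, 2, 1]
Peg 2: [6, 4, 3]

After move 6 (1->2):
Peg 0: []
Peg 1: [5, 2]
Peg 2: [6, 4, 3, 1]

After move 7 (2->0):
Peg 0: [1]
Peg 1: [5, 2]
Peg 2: [6, 4, 3]

Answer: Peg 0: [1]
Peg 1: [5, 2]
Peg 2: [6, 4, 3]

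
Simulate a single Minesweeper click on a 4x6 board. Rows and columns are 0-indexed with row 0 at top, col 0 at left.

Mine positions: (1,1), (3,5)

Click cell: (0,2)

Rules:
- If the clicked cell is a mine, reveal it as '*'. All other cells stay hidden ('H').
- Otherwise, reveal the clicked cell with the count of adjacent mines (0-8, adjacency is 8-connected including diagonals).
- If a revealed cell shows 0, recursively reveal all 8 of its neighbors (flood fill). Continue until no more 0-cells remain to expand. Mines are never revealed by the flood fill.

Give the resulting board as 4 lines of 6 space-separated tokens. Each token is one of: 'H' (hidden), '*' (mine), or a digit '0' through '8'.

H H 1 H H H
H H H H H H
H H H H H H
H H H H H H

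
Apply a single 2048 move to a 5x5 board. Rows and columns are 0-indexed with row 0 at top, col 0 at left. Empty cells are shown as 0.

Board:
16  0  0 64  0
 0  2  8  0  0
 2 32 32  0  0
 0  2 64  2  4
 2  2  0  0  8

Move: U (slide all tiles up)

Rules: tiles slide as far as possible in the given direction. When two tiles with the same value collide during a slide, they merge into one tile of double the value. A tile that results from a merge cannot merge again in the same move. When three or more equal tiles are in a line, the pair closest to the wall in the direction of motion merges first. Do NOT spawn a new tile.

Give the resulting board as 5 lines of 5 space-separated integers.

Answer: 16  2  8 64  4
 4 32 32  2  8
 0  4 64  0  0
 0  0  0  0  0
 0  0  0  0  0

Derivation:
Slide up:
col 0: [16, 0, 2, 0, 2] -> [16, 4, 0, 0, 0]
col 1: [0, 2, 32, 2, 2] -> [2, 32, 4, 0, 0]
col 2: [0, 8, 32, 64, 0] -> [8, 32, 64, 0, 0]
col 3: [64, 0, 0, 2, 0] -> [64, 2, 0, 0, 0]
col 4: [0, 0, 0, 4, 8] -> [4, 8, 0, 0, 0]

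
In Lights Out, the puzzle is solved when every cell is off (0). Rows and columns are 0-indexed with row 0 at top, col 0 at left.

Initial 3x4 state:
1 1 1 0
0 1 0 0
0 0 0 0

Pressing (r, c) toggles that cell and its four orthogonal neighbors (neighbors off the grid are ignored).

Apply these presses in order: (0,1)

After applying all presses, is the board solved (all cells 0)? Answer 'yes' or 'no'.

After press 1 at (0,1):
0 0 0 0
0 0 0 0
0 0 0 0

Lights still on: 0

Answer: yes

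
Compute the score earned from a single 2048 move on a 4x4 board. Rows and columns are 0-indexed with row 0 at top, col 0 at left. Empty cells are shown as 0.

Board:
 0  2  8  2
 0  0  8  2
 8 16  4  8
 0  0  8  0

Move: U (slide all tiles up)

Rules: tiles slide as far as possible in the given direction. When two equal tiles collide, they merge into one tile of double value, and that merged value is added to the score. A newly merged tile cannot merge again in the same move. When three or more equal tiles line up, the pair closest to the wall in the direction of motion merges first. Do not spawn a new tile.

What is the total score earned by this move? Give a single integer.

Slide up:
col 0: [0, 0, 8, 0] -> [8, 0, 0, 0]  score +0 (running 0)
col 1: [2, 0, 16, 0] -> [2, 16, 0, 0]  score +0 (running 0)
col 2: [8, 8, 4, 8] -> [16, 4, 8, 0]  score +16 (running 16)
col 3: [2, 2, 8, 0] -> [4, 8, 0, 0]  score +4 (running 20)
Board after move:
 8  2 16  4
 0 16  4  8
 0  0  8  0
 0  0  0  0

Answer: 20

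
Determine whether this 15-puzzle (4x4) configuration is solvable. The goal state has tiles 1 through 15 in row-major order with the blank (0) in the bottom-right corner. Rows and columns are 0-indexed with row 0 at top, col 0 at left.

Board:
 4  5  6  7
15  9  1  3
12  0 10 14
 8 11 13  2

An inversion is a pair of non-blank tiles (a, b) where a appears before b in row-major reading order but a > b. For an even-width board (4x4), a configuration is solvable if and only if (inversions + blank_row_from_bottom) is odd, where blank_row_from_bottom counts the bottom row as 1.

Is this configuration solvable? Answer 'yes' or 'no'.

Inversions: 40
Blank is in row 2 (0-indexed from top), which is row 2 counting from the bottom (bottom = 1).
40 + 2 = 42, which is even, so the puzzle is not solvable.

Answer: no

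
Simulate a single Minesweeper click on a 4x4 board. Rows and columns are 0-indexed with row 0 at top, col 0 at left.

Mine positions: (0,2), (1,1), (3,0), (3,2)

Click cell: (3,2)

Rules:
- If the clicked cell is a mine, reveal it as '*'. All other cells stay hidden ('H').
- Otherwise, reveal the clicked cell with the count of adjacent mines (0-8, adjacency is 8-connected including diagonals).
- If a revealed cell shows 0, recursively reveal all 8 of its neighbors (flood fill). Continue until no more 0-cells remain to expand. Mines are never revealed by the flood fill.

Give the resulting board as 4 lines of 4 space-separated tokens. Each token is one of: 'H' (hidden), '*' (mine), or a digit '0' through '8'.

H H H H
H H H H
H H H H
H H * H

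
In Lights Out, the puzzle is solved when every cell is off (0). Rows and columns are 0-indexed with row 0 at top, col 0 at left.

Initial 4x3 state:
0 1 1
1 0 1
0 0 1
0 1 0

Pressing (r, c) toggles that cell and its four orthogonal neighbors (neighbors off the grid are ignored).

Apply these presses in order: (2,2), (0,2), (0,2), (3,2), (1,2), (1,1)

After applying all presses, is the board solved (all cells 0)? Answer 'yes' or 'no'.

Answer: yes

Derivation:
After press 1 at (2,2):
0 1 1
1 0 0
0 1 0
0 1 1

After press 2 at (0,2):
0 0 0
1 0 1
0 1 0
0 1 1

After press 3 at (0,2):
0 1 1
1 0 0
0 1 0
0 1 1

After press 4 at (3,2):
0 1 1
1 0 0
0 1 1
0 0 0

After press 5 at (1,2):
0 1 0
1 1 1
0 1 0
0 0 0

After press 6 at (1,1):
0 0 0
0 0 0
0 0 0
0 0 0

Lights still on: 0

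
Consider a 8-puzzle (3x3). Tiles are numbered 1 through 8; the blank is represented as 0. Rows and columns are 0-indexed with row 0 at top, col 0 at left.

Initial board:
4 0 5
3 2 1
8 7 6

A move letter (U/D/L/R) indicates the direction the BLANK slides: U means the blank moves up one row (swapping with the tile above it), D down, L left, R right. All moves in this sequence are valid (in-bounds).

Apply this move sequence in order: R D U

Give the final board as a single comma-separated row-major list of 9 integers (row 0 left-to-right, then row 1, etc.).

After move 1 (R):
4 5 0
3 2 1
8 7 6

After move 2 (D):
4 5 1
3 2 0
8 7 6

After move 3 (U):
4 5 0
3 2 1
8 7 6

Answer: 4, 5, 0, 3, 2, 1, 8, 7, 6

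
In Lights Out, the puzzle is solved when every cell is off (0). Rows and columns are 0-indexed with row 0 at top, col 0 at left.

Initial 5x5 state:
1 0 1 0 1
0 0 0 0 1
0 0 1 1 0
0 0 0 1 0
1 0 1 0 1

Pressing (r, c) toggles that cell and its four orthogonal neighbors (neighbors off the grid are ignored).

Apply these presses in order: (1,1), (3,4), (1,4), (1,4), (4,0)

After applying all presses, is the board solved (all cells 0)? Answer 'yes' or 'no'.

Answer: no

Derivation:
After press 1 at (1,1):
1 1 1 0 1
1 1 1 0 1
0 1 1 1 0
0 0 0 1 0
1 0 1 0 1

After press 2 at (3,4):
1 1 1 0 1
1 1 1 0 1
0 1 1 1 1
0 0 0 0 1
1 0 1 0 0

After press 3 at (1,4):
1 1 1 0 0
1 1 1 1 0
0 1 1 1 0
0 0 0 0 1
1 0 1 0 0

After press 4 at (1,4):
1 1 1 0 1
1 1 1 0 1
0 1 1 1 1
0 0 0 0 1
1 0 1 0 0

After press 5 at (4,0):
1 1 1 0 1
1 1 1 0 1
0 1 1 1 1
1 0 0 0 1
0 1 1 0 0

Lights still on: 16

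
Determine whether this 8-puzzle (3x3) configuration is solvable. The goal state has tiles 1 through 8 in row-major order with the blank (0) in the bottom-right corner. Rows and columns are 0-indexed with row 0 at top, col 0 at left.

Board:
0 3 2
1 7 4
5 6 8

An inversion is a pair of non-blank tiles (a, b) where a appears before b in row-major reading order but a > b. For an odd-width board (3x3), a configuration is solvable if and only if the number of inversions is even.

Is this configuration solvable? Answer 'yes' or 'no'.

Answer: yes

Derivation:
Inversions (pairs i<j in row-major order where tile[i] > tile[j] > 0): 6
6 is even, so the puzzle is solvable.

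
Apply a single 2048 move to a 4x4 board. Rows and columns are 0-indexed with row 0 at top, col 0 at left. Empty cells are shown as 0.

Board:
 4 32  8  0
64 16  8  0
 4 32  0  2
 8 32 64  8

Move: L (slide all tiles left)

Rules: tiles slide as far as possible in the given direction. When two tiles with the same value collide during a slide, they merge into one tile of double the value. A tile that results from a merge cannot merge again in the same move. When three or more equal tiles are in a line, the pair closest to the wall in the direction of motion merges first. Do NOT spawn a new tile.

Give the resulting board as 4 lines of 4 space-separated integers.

Answer:  4 32  8  0
64 16  8  0
 4 32  2  0
 8 32 64  8

Derivation:
Slide left:
row 0: [4, 32, 8, 0] -> [4, 32, 8, 0]
row 1: [64, 16, 8, 0] -> [64, 16, 8, 0]
row 2: [4, 32, 0, 2] -> [4, 32, 2, 0]
row 3: [8, 32, 64, 8] -> [8, 32, 64, 8]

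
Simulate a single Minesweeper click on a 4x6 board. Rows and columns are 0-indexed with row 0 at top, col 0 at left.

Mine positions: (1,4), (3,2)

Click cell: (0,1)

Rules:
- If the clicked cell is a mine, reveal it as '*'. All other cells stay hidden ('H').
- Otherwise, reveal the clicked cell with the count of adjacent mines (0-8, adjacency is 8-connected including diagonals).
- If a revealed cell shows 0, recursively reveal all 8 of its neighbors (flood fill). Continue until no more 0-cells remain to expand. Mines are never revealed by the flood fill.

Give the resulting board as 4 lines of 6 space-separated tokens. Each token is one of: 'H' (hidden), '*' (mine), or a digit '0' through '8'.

0 0 0 1 H H
0 0 0 1 H H
0 1 1 2 H H
0 1 H H H H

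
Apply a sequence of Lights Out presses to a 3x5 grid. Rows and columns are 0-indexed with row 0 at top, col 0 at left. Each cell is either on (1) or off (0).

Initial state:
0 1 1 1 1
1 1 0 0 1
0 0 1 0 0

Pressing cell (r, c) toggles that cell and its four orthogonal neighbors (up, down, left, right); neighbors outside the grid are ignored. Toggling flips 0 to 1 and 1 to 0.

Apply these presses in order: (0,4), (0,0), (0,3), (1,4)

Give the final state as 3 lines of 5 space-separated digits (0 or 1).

Answer: 1 0 0 1 0
0 1 0 0 1
0 0 1 0 1

Derivation:
After press 1 at (0,4):
0 1 1 0 0
1 1 0 0 0
0 0 1 0 0

After press 2 at (0,0):
1 0 1 0 0
0 1 0 0 0
0 0 1 0 0

After press 3 at (0,3):
1 0 0 1 1
0 1 0 1 0
0 0 1 0 0

After press 4 at (1,4):
1 0 0 1 0
0 1 0 0 1
0 0 1 0 1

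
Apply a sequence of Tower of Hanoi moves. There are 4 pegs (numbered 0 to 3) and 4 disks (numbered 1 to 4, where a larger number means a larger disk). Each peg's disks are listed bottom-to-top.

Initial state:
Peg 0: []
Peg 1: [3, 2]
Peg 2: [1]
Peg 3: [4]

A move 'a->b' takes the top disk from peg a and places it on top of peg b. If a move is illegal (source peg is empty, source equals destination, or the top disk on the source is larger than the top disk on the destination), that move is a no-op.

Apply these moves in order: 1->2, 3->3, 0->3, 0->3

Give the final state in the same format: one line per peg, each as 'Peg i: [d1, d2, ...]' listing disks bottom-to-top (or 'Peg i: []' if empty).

After move 1 (1->2):
Peg 0: []
Peg 1: [3, 2]
Peg 2: [1]
Peg 3: [4]

After move 2 (3->3):
Peg 0: []
Peg 1: [3, 2]
Peg 2: [1]
Peg 3: [4]

After move 3 (0->3):
Peg 0: []
Peg 1: [3, 2]
Peg 2: [1]
Peg 3: [4]

After move 4 (0->3):
Peg 0: []
Peg 1: [3, 2]
Peg 2: [1]
Peg 3: [4]

Answer: Peg 0: []
Peg 1: [3, 2]
Peg 2: [1]
Peg 3: [4]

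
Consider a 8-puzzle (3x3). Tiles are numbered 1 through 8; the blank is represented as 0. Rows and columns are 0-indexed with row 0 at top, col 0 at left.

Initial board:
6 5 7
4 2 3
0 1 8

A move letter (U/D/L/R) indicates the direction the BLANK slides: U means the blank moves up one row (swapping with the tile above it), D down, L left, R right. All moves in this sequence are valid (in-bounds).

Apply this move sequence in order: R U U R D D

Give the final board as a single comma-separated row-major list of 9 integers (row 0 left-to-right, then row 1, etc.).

After move 1 (R):
6 5 7
4 2 3
1 0 8

After move 2 (U):
6 5 7
4 0 3
1 2 8

After move 3 (U):
6 0 7
4 5 3
1 2 8

After move 4 (R):
6 7 0
4 5 3
1 2 8

After move 5 (D):
6 7 3
4 5 0
1 2 8

After move 6 (D):
6 7 3
4 5 8
1 2 0

Answer: 6, 7, 3, 4, 5, 8, 1, 2, 0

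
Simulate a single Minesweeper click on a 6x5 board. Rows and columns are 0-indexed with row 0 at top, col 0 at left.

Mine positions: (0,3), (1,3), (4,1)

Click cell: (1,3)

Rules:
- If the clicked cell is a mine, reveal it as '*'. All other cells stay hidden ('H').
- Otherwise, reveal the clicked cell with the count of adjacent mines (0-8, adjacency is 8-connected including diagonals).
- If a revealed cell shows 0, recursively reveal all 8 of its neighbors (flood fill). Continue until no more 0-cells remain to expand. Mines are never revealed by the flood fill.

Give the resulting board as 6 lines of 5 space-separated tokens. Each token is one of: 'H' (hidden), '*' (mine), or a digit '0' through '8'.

H H H H H
H H H * H
H H H H H
H H H H H
H H H H H
H H H H H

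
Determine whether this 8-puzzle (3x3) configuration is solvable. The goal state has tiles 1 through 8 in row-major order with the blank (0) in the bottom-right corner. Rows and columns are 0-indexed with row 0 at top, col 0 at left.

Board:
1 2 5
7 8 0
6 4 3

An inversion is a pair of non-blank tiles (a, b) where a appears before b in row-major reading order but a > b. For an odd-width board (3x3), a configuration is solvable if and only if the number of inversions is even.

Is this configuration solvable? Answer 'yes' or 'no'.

Answer: no

Derivation:
Inversions (pairs i<j in row-major order where tile[i] > tile[j] > 0): 11
11 is odd, so the puzzle is not solvable.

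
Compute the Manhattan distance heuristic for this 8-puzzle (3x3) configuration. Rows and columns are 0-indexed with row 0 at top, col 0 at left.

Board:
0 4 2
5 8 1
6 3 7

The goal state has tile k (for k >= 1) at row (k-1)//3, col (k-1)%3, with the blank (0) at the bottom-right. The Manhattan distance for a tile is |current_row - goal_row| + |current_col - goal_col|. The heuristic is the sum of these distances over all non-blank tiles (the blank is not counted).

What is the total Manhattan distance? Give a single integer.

Tile 4: (0,1)->(1,0) = 2
Tile 2: (0,2)->(0,1) = 1
Tile 5: (1,0)->(1,1) = 1
Tile 8: (1,1)->(2,1) = 1
Tile 1: (1,2)->(0,0) = 3
Tile 6: (2,0)->(1,2) = 3
Tile 3: (2,1)->(0,2) = 3
Tile 7: (2,2)->(2,0) = 2
Sum: 2 + 1 + 1 + 1 + 3 + 3 + 3 + 2 = 16

Answer: 16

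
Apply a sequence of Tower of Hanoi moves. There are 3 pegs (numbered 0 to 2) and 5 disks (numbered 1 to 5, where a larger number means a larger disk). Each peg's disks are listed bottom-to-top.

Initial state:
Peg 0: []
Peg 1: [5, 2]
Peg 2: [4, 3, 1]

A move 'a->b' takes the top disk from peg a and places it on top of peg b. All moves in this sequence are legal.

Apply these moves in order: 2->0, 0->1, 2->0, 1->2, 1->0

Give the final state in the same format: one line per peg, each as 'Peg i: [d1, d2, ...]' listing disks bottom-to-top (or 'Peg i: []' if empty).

After move 1 (2->0):
Peg 0: [1]
Peg 1: [5, 2]
Peg 2: [4, 3]

After move 2 (0->1):
Peg 0: []
Peg 1: [5, 2, 1]
Peg 2: [4, 3]

After move 3 (2->0):
Peg 0: [3]
Peg 1: [5, 2, 1]
Peg 2: [4]

After move 4 (1->2):
Peg 0: [3]
Peg 1: [5, 2]
Peg 2: [4, 1]

After move 5 (1->0):
Peg 0: [3, 2]
Peg 1: [5]
Peg 2: [4, 1]

Answer: Peg 0: [3, 2]
Peg 1: [5]
Peg 2: [4, 1]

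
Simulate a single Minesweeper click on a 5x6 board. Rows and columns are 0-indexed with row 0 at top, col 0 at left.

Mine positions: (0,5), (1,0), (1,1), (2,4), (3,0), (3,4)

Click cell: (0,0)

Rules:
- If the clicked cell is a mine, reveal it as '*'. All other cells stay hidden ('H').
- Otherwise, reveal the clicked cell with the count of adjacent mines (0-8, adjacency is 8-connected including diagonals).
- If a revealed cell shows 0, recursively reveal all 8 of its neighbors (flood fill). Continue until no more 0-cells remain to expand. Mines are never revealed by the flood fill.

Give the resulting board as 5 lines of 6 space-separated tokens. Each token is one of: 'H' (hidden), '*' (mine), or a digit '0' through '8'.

2 H H H H H
H H H H H H
H H H H H H
H H H H H H
H H H H H H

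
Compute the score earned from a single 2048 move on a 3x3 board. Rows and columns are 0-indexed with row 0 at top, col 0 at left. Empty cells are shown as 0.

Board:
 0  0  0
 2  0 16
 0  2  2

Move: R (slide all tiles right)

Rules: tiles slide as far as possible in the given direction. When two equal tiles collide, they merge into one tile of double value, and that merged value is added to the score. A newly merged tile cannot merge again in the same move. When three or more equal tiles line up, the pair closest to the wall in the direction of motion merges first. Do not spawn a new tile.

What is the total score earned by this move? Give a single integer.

Slide right:
row 0: [0, 0, 0] -> [0, 0, 0]  score +0 (running 0)
row 1: [2, 0, 16] -> [0, 2, 16]  score +0 (running 0)
row 2: [0, 2, 2] -> [0, 0, 4]  score +4 (running 4)
Board after move:
 0  0  0
 0  2 16
 0  0  4

Answer: 4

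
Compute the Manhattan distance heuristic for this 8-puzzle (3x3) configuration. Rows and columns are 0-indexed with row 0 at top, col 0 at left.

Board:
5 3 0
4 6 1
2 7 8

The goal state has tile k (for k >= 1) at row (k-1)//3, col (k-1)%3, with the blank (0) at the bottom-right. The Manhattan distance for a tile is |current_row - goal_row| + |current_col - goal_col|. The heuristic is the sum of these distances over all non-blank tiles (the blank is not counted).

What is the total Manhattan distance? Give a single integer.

Tile 5: at (0,0), goal (1,1), distance |0-1|+|0-1| = 2
Tile 3: at (0,1), goal (0,2), distance |0-0|+|1-2| = 1
Tile 4: at (1,0), goal (1,0), distance |1-1|+|0-0| = 0
Tile 6: at (1,1), goal (1,2), distance |1-1|+|1-2| = 1
Tile 1: at (1,2), goal (0,0), distance |1-0|+|2-0| = 3
Tile 2: at (2,0), goal (0,1), distance |2-0|+|0-1| = 3
Tile 7: at (2,1), goal (2,0), distance |2-2|+|1-0| = 1
Tile 8: at (2,2), goal (2,1), distance |2-2|+|2-1| = 1
Sum: 2 + 1 + 0 + 1 + 3 + 3 + 1 + 1 = 12

Answer: 12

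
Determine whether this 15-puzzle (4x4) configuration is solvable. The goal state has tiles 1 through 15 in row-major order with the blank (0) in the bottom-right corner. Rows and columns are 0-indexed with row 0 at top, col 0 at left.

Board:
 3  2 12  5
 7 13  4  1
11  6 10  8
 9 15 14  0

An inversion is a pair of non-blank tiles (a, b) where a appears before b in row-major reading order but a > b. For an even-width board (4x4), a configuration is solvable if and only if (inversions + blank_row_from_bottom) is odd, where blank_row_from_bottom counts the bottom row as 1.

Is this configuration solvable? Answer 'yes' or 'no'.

Answer: yes

Derivation:
Inversions: 32
Blank is in row 3 (0-indexed from top), which is row 1 counting from the bottom (bottom = 1).
32 + 1 = 33, which is odd, so the puzzle is solvable.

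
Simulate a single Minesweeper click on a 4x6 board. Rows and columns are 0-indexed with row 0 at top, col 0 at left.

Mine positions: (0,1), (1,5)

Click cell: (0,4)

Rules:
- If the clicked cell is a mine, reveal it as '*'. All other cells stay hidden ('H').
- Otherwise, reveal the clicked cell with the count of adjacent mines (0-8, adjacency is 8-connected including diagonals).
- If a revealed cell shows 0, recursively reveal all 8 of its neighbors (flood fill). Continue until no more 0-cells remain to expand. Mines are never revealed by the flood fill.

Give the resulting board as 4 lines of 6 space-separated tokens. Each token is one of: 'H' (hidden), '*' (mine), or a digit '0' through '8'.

H H H H 1 H
H H H H H H
H H H H H H
H H H H H H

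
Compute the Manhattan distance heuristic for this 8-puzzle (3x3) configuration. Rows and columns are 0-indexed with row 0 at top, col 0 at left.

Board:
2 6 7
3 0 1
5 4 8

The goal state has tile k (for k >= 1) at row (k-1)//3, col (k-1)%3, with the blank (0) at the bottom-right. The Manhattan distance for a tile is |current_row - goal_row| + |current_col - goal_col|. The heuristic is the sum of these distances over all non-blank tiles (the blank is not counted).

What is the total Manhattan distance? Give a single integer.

Tile 2: at (0,0), goal (0,1), distance |0-0|+|0-1| = 1
Tile 6: at (0,1), goal (1,2), distance |0-1|+|1-2| = 2
Tile 7: at (0,2), goal (2,0), distance |0-2|+|2-0| = 4
Tile 3: at (1,0), goal (0,2), distance |1-0|+|0-2| = 3
Tile 1: at (1,2), goal (0,0), distance |1-0|+|2-0| = 3
Tile 5: at (2,0), goal (1,1), distance |2-1|+|0-1| = 2
Tile 4: at (2,1), goal (1,0), distance |2-1|+|1-0| = 2
Tile 8: at (2,2), goal (2,1), distance |2-2|+|2-1| = 1
Sum: 1 + 2 + 4 + 3 + 3 + 2 + 2 + 1 = 18

Answer: 18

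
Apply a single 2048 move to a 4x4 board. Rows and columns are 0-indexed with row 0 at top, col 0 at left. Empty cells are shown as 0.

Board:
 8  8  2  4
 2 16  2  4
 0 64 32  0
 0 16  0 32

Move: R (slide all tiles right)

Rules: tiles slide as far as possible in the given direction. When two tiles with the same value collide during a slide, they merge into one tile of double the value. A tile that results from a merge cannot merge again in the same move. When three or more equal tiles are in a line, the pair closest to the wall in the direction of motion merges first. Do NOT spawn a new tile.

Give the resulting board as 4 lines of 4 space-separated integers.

Slide right:
row 0: [8, 8, 2, 4] -> [0, 16, 2, 4]
row 1: [2, 16, 2, 4] -> [2, 16, 2, 4]
row 2: [0, 64, 32, 0] -> [0, 0, 64, 32]
row 3: [0, 16, 0, 32] -> [0, 0, 16, 32]

Answer:  0 16  2  4
 2 16  2  4
 0  0 64 32
 0  0 16 32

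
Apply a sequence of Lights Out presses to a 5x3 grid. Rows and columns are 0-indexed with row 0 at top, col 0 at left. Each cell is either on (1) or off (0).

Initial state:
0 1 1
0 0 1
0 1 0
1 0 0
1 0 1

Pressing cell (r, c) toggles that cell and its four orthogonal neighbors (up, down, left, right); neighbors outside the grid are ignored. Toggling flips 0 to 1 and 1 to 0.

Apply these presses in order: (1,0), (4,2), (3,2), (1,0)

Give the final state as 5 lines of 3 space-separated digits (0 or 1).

After press 1 at (1,0):
1 1 1
1 1 1
1 1 0
1 0 0
1 0 1

After press 2 at (4,2):
1 1 1
1 1 1
1 1 0
1 0 1
1 1 0

After press 3 at (3,2):
1 1 1
1 1 1
1 1 1
1 1 0
1 1 1

After press 4 at (1,0):
0 1 1
0 0 1
0 1 1
1 1 0
1 1 1

Answer: 0 1 1
0 0 1
0 1 1
1 1 0
1 1 1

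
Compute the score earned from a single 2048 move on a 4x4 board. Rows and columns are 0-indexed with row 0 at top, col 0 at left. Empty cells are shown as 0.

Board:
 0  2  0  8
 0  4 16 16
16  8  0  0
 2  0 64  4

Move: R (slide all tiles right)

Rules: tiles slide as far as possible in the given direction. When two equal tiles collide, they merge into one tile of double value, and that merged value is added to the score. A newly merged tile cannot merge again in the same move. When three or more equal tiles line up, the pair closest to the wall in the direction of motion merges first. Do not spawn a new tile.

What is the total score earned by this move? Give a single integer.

Slide right:
row 0: [0, 2, 0, 8] -> [0, 0, 2, 8]  score +0 (running 0)
row 1: [0, 4, 16, 16] -> [0, 0, 4, 32]  score +32 (running 32)
row 2: [16, 8, 0, 0] -> [0, 0, 16, 8]  score +0 (running 32)
row 3: [2, 0, 64, 4] -> [0, 2, 64, 4]  score +0 (running 32)
Board after move:
 0  0  2  8
 0  0  4 32
 0  0 16  8
 0  2 64  4

Answer: 32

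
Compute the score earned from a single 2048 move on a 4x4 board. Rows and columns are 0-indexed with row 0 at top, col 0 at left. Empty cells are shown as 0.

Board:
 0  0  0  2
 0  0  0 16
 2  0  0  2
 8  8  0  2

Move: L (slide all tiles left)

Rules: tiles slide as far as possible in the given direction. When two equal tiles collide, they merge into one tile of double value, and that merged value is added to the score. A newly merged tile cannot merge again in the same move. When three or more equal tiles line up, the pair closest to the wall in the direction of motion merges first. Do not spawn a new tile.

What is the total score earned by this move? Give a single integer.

Slide left:
row 0: [0, 0, 0, 2] -> [2, 0, 0, 0]  score +0 (running 0)
row 1: [0, 0, 0, 16] -> [16, 0, 0, 0]  score +0 (running 0)
row 2: [2, 0, 0, 2] -> [4, 0, 0, 0]  score +4 (running 4)
row 3: [8, 8, 0, 2] -> [16, 2, 0, 0]  score +16 (running 20)
Board after move:
 2  0  0  0
16  0  0  0
 4  0  0  0
16  2  0  0

Answer: 20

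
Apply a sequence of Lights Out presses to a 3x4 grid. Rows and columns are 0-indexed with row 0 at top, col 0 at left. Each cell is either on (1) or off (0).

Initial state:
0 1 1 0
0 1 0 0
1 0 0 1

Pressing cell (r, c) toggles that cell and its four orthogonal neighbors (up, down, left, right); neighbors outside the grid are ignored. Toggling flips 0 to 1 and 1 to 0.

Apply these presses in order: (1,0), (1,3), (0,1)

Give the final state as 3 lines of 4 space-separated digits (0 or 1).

Answer: 0 0 0 1
1 1 1 1
0 0 0 0

Derivation:
After press 1 at (1,0):
1 1 1 0
1 0 0 0
0 0 0 1

After press 2 at (1,3):
1 1 1 1
1 0 1 1
0 0 0 0

After press 3 at (0,1):
0 0 0 1
1 1 1 1
0 0 0 0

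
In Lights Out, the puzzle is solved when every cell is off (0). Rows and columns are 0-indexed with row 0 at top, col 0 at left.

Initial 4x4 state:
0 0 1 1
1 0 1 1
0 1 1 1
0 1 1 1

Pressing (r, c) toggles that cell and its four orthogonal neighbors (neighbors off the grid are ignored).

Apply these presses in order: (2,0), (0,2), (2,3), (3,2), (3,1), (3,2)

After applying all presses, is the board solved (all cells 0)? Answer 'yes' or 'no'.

After press 1 at (2,0):
0 0 1 1
0 0 1 1
1 0 1 1
1 1 1 1

After press 2 at (0,2):
0 1 0 0
0 0 0 1
1 0 1 1
1 1 1 1

After press 3 at (2,3):
0 1 0 0
0 0 0 0
1 0 0 0
1 1 1 0

After press 4 at (3,2):
0 1 0 0
0 0 0 0
1 0 1 0
1 0 0 1

After press 5 at (3,1):
0 1 0 0
0 0 0 0
1 1 1 0
0 1 1 1

After press 6 at (3,2):
0 1 0 0
0 0 0 0
1 1 0 0
0 0 0 0

Lights still on: 3

Answer: no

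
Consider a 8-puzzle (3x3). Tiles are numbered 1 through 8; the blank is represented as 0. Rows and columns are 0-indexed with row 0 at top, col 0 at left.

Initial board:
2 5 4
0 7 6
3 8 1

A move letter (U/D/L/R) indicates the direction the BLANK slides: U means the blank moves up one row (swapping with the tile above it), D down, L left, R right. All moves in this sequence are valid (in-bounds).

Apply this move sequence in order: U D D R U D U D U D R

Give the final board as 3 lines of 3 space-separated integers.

After move 1 (U):
0 5 4
2 7 6
3 8 1

After move 2 (D):
2 5 4
0 7 6
3 8 1

After move 3 (D):
2 5 4
3 7 6
0 8 1

After move 4 (R):
2 5 4
3 7 6
8 0 1

After move 5 (U):
2 5 4
3 0 6
8 7 1

After move 6 (D):
2 5 4
3 7 6
8 0 1

After move 7 (U):
2 5 4
3 0 6
8 7 1

After move 8 (D):
2 5 4
3 7 6
8 0 1

After move 9 (U):
2 5 4
3 0 6
8 7 1

After move 10 (D):
2 5 4
3 7 6
8 0 1

After move 11 (R):
2 5 4
3 7 6
8 1 0

Answer: 2 5 4
3 7 6
8 1 0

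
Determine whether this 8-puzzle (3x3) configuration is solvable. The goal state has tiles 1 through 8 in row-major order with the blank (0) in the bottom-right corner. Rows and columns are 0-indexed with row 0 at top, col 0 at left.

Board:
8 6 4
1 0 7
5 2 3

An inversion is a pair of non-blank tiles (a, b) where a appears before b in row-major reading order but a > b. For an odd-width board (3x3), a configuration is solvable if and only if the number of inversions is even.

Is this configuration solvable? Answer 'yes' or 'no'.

Inversions (pairs i<j in row-major order where tile[i] > tile[j] > 0): 20
20 is even, so the puzzle is solvable.

Answer: yes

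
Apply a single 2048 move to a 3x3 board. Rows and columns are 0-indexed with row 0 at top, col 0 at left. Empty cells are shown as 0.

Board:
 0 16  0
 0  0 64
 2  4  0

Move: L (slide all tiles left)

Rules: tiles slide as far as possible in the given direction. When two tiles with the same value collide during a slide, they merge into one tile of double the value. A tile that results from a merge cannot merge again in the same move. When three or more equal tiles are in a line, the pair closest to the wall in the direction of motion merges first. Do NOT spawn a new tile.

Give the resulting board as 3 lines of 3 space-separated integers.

Slide left:
row 0: [0, 16, 0] -> [16, 0, 0]
row 1: [0, 0, 64] -> [64, 0, 0]
row 2: [2, 4, 0] -> [2, 4, 0]

Answer: 16  0  0
64  0  0
 2  4  0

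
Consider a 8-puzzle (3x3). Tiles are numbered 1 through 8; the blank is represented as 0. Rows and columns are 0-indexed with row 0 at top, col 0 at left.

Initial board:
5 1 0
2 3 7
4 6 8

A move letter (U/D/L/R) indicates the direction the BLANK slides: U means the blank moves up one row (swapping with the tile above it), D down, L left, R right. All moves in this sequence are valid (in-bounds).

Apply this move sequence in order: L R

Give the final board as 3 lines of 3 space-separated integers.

Answer: 5 1 0
2 3 7
4 6 8

Derivation:
After move 1 (L):
5 0 1
2 3 7
4 6 8

After move 2 (R):
5 1 0
2 3 7
4 6 8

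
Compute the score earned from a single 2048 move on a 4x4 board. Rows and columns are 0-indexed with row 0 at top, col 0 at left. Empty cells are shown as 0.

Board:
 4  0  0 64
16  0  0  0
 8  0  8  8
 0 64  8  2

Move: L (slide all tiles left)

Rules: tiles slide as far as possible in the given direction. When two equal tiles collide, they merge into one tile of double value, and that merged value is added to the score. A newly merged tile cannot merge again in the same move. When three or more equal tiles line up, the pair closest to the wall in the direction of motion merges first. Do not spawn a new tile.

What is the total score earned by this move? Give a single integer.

Answer: 16

Derivation:
Slide left:
row 0: [4, 0, 0, 64] -> [4, 64, 0, 0]  score +0 (running 0)
row 1: [16, 0, 0, 0] -> [16, 0, 0, 0]  score +0 (running 0)
row 2: [8, 0, 8, 8] -> [16, 8, 0, 0]  score +16 (running 16)
row 3: [0, 64, 8, 2] -> [64, 8, 2, 0]  score +0 (running 16)
Board after move:
 4 64  0  0
16  0  0  0
16  8  0  0
64  8  2  0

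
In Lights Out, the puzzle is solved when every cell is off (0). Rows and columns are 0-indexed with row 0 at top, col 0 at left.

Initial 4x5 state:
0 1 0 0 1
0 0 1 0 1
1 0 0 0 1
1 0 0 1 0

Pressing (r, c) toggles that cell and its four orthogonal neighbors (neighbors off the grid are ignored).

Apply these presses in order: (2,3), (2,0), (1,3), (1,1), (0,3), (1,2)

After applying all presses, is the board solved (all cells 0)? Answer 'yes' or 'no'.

Answer: yes

Derivation:
After press 1 at (2,3):
0 1 0 0 1
0 0 1 1 1
1 0 1 1 0
1 0 0 0 0

After press 2 at (2,0):
0 1 0 0 1
1 0 1 1 1
0 1 1 1 0
0 0 0 0 0

After press 3 at (1,3):
0 1 0 1 1
1 0 0 0 0
0 1 1 0 0
0 0 0 0 0

After press 4 at (1,1):
0 0 0 1 1
0 1 1 0 0
0 0 1 0 0
0 0 0 0 0

After press 5 at (0,3):
0 0 1 0 0
0 1 1 1 0
0 0 1 0 0
0 0 0 0 0

After press 6 at (1,2):
0 0 0 0 0
0 0 0 0 0
0 0 0 0 0
0 0 0 0 0

Lights still on: 0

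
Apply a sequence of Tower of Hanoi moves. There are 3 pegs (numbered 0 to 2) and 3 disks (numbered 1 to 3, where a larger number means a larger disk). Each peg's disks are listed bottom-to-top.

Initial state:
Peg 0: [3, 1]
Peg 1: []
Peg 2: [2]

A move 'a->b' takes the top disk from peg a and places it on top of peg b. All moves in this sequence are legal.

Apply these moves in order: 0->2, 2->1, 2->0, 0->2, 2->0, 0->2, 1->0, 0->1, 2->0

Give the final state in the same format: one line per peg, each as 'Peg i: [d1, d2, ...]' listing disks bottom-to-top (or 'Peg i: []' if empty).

Answer: Peg 0: [3, 2]
Peg 1: [1]
Peg 2: []

Derivation:
After move 1 (0->2):
Peg 0: [3]
Peg 1: []
Peg 2: [2, 1]

After move 2 (2->1):
Peg 0: [3]
Peg 1: [1]
Peg 2: [2]

After move 3 (2->0):
Peg 0: [3, 2]
Peg 1: [1]
Peg 2: []

After move 4 (0->2):
Peg 0: [3]
Peg 1: [1]
Peg 2: [2]

After move 5 (2->0):
Peg 0: [3, 2]
Peg 1: [1]
Peg 2: []

After move 6 (0->2):
Peg 0: [3]
Peg 1: [1]
Peg 2: [2]

After move 7 (1->0):
Peg 0: [3, 1]
Peg 1: []
Peg 2: [2]

After move 8 (0->1):
Peg 0: [3]
Peg 1: [1]
Peg 2: [2]

After move 9 (2->0):
Peg 0: [3, 2]
Peg 1: [1]
Peg 2: []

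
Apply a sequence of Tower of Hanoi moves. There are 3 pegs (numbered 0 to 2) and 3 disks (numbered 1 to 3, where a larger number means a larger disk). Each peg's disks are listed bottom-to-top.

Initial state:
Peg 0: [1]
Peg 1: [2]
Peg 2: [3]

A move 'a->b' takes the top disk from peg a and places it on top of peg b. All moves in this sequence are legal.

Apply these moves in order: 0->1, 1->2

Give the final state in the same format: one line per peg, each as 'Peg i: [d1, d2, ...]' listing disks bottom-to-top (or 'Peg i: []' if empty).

Answer: Peg 0: []
Peg 1: [2]
Peg 2: [3, 1]

Derivation:
After move 1 (0->1):
Peg 0: []
Peg 1: [2, 1]
Peg 2: [3]

After move 2 (1->2):
Peg 0: []
Peg 1: [2]
Peg 2: [3, 1]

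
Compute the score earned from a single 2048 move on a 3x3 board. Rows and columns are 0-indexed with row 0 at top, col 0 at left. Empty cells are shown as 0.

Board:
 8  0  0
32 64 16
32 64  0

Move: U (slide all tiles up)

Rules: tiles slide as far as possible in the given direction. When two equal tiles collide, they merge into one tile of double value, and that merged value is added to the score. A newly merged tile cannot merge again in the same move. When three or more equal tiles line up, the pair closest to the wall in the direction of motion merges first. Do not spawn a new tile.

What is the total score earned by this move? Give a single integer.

Answer: 192

Derivation:
Slide up:
col 0: [8, 32, 32] -> [8, 64, 0]  score +64 (running 64)
col 1: [0, 64, 64] -> [128, 0, 0]  score +128 (running 192)
col 2: [0, 16, 0] -> [16, 0, 0]  score +0 (running 192)
Board after move:
  8 128  16
 64   0   0
  0   0   0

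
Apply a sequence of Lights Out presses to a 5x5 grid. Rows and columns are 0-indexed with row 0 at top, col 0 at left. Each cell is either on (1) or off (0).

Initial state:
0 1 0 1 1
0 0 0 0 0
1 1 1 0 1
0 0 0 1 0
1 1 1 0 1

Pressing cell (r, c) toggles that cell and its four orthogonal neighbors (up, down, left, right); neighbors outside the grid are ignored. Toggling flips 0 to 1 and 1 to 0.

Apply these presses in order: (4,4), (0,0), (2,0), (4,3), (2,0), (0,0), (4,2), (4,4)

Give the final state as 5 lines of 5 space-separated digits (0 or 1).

After press 1 at (4,4):
0 1 0 1 1
0 0 0 0 0
1 1 1 0 1
0 0 0 1 1
1 1 1 1 0

After press 2 at (0,0):
1 0 0 1 1
1 0 0 0 0
1 1 1 0 1
0 0 0 1 1
1 1 1 1 0

After press 3 at (2,0):
1 0 0 1 1
0 0 0 0 0
0 0 1 0 1
1 0 0 1 1
1 1 1 1 0

After press 4 at (4,3):
1 0 0 1 1
0 0 0 0 0
0 0 1 0 1
1 0 0 0 1
1 1 0 0 1

After press 5 at (2,0):
1 0 0 1 1
1 0 0 0 0
1 1 1 0 1
0 0 0 0 1
1 1 0 0 1

After press 6 at (0,0):
0 1 0 1 1
0 0 0 0 0
1 1 1 0 1
0 0 0 0 1
1 1 0 0 1

After press 7 at (4,2):
0 1 0 1 1
0 0 0 0 0
1 1 1 0 1
0 0 1 0 1
1 0 1 1 1

After press 8 at (4,4):
0 1 0 1 1
0 0 0 0 0
1 1 1 0 1
0 0 1 0 0
1 0 1 0 0

Answer: 0 1 0 1 1
0 0 0 0 0
1 1 1 0 1
0 0 1 0 0
1 0 1 0 0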